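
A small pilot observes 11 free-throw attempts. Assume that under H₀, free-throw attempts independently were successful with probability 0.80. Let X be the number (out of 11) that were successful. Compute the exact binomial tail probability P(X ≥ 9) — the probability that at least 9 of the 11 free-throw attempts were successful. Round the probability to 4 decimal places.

P = 0.6174

X is binomial with n = 11 and p = 0.80.
P(X ≥ 9) = C(11,9)·0.80^9·0.20^2 + C(11,10)·0.80^10·0.20^1 + C(11,11)·0.80^11·0.20^0.
= 0.295279 + 0.236223 + 0.085899 = 0.6174.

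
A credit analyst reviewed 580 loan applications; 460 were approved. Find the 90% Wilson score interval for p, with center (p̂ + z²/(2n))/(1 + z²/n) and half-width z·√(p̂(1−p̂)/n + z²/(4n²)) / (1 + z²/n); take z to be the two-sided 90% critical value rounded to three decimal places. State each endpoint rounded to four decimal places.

p̂ = 460/580 = 0.79310; z = 1.645, so z² = 2.706025.
Denominator 1 + z²/n = 1 + 2.706025/580 = 1.004666.
Adjusted center: (0.79310 + z²/(2n))/1.004666 = 0.79174.
Radicand: p̂(1−p̂)/n + z²/(4n²) = 0.000282914 + 0.000002011 = 0.000284925.
Half-width = z·√(radicand)/denom = 1.645·0.016880/1.004666 = 0.02764.
So the interval runs from 0.7641 to 0.8194.

(0.7641, 0.8194)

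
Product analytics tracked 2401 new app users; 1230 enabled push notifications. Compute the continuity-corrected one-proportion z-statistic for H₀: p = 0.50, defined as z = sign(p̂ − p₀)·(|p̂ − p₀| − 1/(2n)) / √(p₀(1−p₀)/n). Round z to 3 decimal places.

p̂ = 1230/2401 = 0.51229. p̂ − p₀ = 0.012287.
Continuity correction 1/(2n) = 1/4802 = 0.000208.
Corrected numerator: |0.012287| − 0.000208 = 0.012079.
SE₀ = √(0.50·0.50/2401) = 0.010204.
z = +0.012079/0.010204 = 1.184.

z = 1.184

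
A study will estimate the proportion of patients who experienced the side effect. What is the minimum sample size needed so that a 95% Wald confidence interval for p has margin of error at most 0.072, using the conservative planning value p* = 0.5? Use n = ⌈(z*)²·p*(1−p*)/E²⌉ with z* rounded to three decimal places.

z* = 1.960 at the 95% level.
p*(1−p*) = 0.50·0.50 = 0.2500.
(z*)²·p*(1−p*)/E² = 3.841600·0.2500/0.005184 = 185.262.
⌈185.262⌉ = 186.

n = 186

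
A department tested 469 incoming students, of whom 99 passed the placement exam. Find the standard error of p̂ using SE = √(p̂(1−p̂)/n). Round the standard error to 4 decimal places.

The sample proportion is 99/469 = 0.21109.
p̂(1−p̂) = 0.166531.
SE = √(0.166531/469) = 0.0188.

SE = 0.0188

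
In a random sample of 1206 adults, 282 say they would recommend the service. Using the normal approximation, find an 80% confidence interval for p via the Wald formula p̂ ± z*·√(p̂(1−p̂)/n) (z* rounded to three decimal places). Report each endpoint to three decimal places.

(0.218, 0.249)

p̂ = 282/1206 = 0.23383.
SE = √(p̂(1−p̂)/n) = √(0.179154/1206) = 0.012188.
z* = 1.282 at the 80% level.
Margin = 1.282·0.012188 = 0.01563.
CI: 0.23383 ± 0.01563 = (0.218, 0.249).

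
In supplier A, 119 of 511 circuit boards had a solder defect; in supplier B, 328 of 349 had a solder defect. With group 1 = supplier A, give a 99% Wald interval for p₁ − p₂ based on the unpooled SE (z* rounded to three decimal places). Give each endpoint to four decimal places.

(-0.7652, -0.6487)

p̂₁ = 119/511 = 0.23288, p̂₂ = 328/349 = 0.93983; p̂₁ − p̂₂ = -0.70695.
SE = √(0.000349599 + 0.000162038) = √0.000511637 = 0.022619.
For 99% confidence, z* = 2.576. Margin of error = 0.05827.
CI: -0.70695 ± 0.05827 = (-0.7652, -0.6487).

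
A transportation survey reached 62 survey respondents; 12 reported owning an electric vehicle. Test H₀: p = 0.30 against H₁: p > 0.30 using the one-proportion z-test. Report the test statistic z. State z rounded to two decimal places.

z = -1.83

Sample proportion p̂ = 12/62 = 0.19355.
SE₀ = √(0.30·0.70/62) = 0.058199.
z = (0.19355 − 0.30)/0.058199 = -0.10645/0.058199 = -1.83.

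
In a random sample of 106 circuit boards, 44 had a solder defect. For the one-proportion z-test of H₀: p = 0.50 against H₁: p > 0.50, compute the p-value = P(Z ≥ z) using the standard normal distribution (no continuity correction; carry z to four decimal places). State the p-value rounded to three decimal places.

p-value = 0.960

Sample proportion p̂ = 44/106 = 0.41509.
SE₀ = √(0.50·0.50/106) = 0.048564.
Test statistic (full precision, shown to 4 dp): z = (44/106 − 0.50)/SE₀ ≈ -1.7483.
From the standard normal, P(Z ≥ z) = 0.960.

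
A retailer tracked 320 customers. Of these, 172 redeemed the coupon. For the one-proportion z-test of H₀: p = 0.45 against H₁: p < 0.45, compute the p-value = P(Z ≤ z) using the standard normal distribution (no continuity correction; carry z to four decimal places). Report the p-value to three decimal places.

p̂ = 172/320 = 0.53750.
Null standard error: √(0.45·0.55/320) = √0.000773438 = 0.027811.
z = (p̂ − p₀)/SE = (172/320 − 0.45)/0.027811 ≈ 3.1463.
p-value = P(Z ≤ z) with z = 3.1463 → 0.999.

p-value = 0.999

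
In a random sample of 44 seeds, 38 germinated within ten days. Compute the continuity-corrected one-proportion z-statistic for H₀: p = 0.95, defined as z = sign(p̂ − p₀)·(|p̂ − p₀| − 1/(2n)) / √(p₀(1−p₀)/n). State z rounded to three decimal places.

z = -2.283

With x = 38 successes in n = 44, p̂ = 0.86364. p̂ − p₀ = -0.086364.
Continuity correction 1/(2n) = 1/88 = 0.011364.
Corrected numerator: |-0.086364| − 0.011364 = 0.075000.
Under H₀, SE = √(p₀(1−p₀)/n) = √(0.95·0.05/44) = √0.001079545 = 0.032856.
z = −0.075000/0.032856 = -2.283.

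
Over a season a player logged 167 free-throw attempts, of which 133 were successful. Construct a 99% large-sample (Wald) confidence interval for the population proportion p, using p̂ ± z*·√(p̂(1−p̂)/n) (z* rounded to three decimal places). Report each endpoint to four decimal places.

With x = 133 successes in n = 167, p̂ = 0.79641.
SE(p̂) = √(0.79641·0.20359/167) = 0.031160.
z* = 2.576 at the 99% level.
Margin = 2.576·0.031160 = 0.08027.
CI: 0.79641 ± 0.08027 = (0.7161, 0.8767).

(0.7161, 0.8767)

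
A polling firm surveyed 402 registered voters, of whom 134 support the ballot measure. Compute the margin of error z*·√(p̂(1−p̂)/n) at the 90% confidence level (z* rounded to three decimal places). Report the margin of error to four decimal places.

ME = 0.0387

With x = 134 successes in n = 402, p̂ = 0.33333.
SE(p̂) = √(0.33333·0.66667/402) = 0.023512.
For 90% confidence, z* = 1.645.
Margin of error = z*·SE = 1.645 × 0.023512 = 0.0387.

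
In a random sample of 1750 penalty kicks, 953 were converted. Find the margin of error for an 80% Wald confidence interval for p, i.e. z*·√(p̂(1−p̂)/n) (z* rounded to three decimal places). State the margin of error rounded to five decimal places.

ME = 0.01526

The sample proportion is 953/1750 = 0.54457.
Standard error of p̂: √(0.248013/1750) = √0.000141722 = 0.011905.
For 80% confidence, z* = 1.282.
Margin of error = z*·SE = 1.282 × 0.011905 = 0.01526.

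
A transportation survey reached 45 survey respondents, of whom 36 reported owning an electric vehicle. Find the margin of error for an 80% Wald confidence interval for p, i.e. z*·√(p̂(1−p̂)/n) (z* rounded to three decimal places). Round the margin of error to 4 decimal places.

p̂ = 36/45 = 0.80000.
SE(p̂) = √(0.80000·0.20000/45) = 0.059628.
z* = 1.282 at the 80% level.
ME = 1.282·0.059628 = 0.0764.

ME = 0.0764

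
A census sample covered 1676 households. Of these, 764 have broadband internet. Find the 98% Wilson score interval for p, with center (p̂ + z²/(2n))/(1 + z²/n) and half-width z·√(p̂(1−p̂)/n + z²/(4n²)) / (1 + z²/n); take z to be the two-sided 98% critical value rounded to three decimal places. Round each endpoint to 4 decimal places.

(0.4277, 0.4842)

Here p̂ = 764/1676 = 0.45585 and z = 2.326 (z² = 5.410276).
Denominator 1 + z²/n = 1 + 5.410276/1676 = 1.003228.
Adjusted center: (0.45585 + z²/(2n))/1.003228 = 0.45599.
Radicand: p̂(1−p̂)/n + z²/(4n²) = 0.000148002 + 0.000000482 = 0.000148484.
Half-width = z·√(radicand)/denom = 2.326·0.012185/1.003228 = 0.02825.
So the interval runs from 0.4277 to 0.4842.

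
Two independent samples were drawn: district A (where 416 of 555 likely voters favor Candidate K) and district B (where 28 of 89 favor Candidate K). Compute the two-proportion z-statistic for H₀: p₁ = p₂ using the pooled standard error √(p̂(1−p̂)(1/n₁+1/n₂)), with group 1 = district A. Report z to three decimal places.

p̂₁ = 416/555 = 0.74955, p̂₂ = 28/89 = 0.31461.
Pooling: p̂ = 444/644 = 0.68944.
SE = √[p̂(1−p̂)(1/n₁+1/n₂)] = √[0.68944·0.31056·(1/555+1/89)] ≈ 0.052835.
z = (p̂₁ − p̂₂)/SE = (0.74955 − 0.31461)/0.052835 = 0.43494/0.052835 = 8.232.

z = 8.232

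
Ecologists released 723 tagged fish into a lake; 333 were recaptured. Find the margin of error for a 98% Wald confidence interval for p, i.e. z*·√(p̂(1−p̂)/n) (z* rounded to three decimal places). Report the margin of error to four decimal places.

Sample proportion p̂ = 333/723 = 0.46058.
Standard error of p̂: √(0.248446/723) = √0.000343632 = 0.018537.
For 98% confidence, z* = 2.326.
Margin of error = z*·SE = 2.326 × 0.018537 = 0.0431.

ME = 0.0431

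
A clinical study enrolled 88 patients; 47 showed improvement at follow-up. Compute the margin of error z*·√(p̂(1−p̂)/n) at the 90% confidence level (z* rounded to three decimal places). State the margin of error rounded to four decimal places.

ME = 0.0875

Sample proportion p̂ = 47/88 = 0.53409.
SE(p̂) = √(0.53409·0.46591/88) = 0.053176.
For 90% confidence, z* = 1.645.
ME = 1.645·0.053176 = 0.0875.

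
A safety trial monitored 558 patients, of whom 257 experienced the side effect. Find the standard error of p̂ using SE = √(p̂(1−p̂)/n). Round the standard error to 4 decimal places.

SE = 0.0211

Sample proportion p̂ = 257/558 = 0.46057.
p̂(1−p̂) = 0.46057·0.53943 = 0.248445.
SE = √(0.248445/558) = √0.000445242 = 0.0211.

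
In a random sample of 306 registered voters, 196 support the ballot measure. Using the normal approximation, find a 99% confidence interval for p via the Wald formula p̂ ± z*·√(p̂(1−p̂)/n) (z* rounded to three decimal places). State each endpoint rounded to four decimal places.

(0.5699, 0.7112)

The sample proportion is 196/306 = 0.64052.
SE = √(p̂(1−p̂)/n) = √(0.230253/306) = 0.027431.
For 99% confidence, z* = 2.576.
Margin of error: 2.576 × 0.027431 = 0.07066.
So the interval runs from 0.5699 to 0.7112.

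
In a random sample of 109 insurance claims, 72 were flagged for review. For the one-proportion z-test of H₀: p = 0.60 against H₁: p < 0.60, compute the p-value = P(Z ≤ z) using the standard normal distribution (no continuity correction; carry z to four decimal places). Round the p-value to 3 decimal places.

p̂ = 72/109 = 0.66055.
SE₀ = √(0.60·0.40/109) = 0.046924.
z = (p̂ − p₀)/SE = (72/109 − 0.60)/0.046924 ≈ 1.2904.
p-value = P(Z ≤ z) with z = 1.2904 → 0.902.

p-value = 0.902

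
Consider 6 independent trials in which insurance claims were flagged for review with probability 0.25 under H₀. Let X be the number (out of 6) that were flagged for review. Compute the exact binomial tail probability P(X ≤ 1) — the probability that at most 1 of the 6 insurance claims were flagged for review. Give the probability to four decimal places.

P = 0.5339

X is binomial with n = 6 and p = 0.25.
P(X ≤ 1) = C(6,0)·0.25^0·0.75^6 + C(6,1)·0.25^1·0.75^5.
= 0.177979 + 0.355957 = 0.5339.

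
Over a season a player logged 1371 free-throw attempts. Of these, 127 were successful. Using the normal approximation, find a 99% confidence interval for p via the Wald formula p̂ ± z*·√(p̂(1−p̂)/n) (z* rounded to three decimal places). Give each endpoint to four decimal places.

(0.0725, 0.1128)

The sample proportion is 127/1371 = 0.09263.
Standard error of p̂: √(0.084052/1371) = √0.000061307 = 0.007830.
z* = 2.576 at the 99% level.
Margin of error: 2.576 × 0.007830 = 0.02017.
CI: 0.09263 ± 0.02017 = (0.0725, 0.1128).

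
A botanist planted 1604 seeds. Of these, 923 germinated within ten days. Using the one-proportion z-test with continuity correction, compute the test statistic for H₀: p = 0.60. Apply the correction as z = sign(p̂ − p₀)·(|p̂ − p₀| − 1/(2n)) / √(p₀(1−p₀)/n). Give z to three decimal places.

z = -1.983

p̂ = 923/1604 = 0.57544. p̂ − p₀ = -0.024564.
Continuity correction 1/(2n) = 1/3208 = 0.000312.
Corrected numerator: |-0.024564| − 0.000312 = 0.024252.
SE₀ = √(0.60·0.40/1604) = 0.012232.
z = −0.024252/0.012232 = -1.983.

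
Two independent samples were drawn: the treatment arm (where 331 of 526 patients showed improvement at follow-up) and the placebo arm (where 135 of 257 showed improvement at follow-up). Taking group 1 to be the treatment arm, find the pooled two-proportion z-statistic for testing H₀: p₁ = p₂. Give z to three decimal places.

z = 2.784

p̂₁ = 331/526 = 0.62928, p̂₂ = 135/257 = 0.52529.
Pooled p̂ = (331+135)/(526+257) = 466/783 = 0.59515.
SE = √[p̂(1−p̂)(1/n₁+1/n₂)] = √[0.59515·0.40485·(1/526+1/257)] ≈ 0.037358.
z = 0.10399/0.037358 = 2.784.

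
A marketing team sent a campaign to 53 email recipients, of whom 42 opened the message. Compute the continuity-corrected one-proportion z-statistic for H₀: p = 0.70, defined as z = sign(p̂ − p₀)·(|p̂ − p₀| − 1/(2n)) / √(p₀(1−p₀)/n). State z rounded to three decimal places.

z = 1.319

p̂ = 42/53 = 0.79245. p̂ − p₀ = 0.092453.
Continuity correction 1/(2n) = 1/106 = 0.009434.
Corrected numerator: |0.092453| − 0.009434 = 0.083019.
Under H₀, SE = √(p₀(1−p₀)/n) = √(0.70·0.30/53) = √0.003962264 = 0.062947.
z = (+)0.083019/0.062947 = 1.319.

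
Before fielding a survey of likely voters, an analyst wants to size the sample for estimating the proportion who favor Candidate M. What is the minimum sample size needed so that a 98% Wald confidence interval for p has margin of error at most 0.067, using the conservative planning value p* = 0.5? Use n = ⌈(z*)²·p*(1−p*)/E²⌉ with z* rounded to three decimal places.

The 98% critical value is z* = 2.326.
p*(1−p*) = 0.50·0.50 = 0.2500.
Required n before rounding: 5.410276 × 0.2500 / 0.067² = 301.307.
Rounding up, n = 302.

n = 302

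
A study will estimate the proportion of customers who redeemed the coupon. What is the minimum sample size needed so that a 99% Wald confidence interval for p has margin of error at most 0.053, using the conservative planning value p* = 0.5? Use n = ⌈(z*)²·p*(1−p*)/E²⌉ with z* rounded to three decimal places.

n = 591

For 99% confidence, z* = 2.576.
p*(1−p*) = 0.2500.
Required n before rounding: 6.635776 × 0.2500 / 0.053² = 590.582.
Rounding up, n = 591.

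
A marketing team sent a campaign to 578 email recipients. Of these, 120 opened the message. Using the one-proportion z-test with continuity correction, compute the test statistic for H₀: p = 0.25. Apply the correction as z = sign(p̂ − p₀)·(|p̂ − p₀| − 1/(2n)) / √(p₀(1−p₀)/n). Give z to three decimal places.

With x = 120 successes in n = 578, p̂ = 0.20761. p̂ − p₀ = -0.042388.
Continuity correction 1/(2n) = 1/1156 = 0.000865.
Corrected numerator: |-0.042388| − 0.000865 = 0.041523.
Under H₀, SE = √(p₀(1−p₀)/n) = √(0.25·0.75/578) = √0.000324394 = 0.018011.
z = (−)0.041523/0.018011 = -2.305.

z = -2.305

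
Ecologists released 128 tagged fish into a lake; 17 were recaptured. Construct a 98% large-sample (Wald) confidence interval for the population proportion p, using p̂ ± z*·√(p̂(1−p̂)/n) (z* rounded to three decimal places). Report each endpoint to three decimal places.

(0.063, 0.203)

With x = 17 successes in n = 128, p̂ = 0.13281.
SE(p̂) = √(0.13281·0.86719/128) = 0.029997.
The 98% critical value is z* = 2.326.
Margin of error: 2.326 × 0.029997 = 0.06977.
CI: 0.13281 ± 0.06977 = (0.063, 0.203).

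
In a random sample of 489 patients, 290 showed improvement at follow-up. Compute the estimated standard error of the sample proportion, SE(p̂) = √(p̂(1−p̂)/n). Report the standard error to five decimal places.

Sample proportion p̂ = 290/489 = 0.59305.
p̂(1−p̂) = 0.241342.
Dividing by n and taking the root: √0.000493542 = 0.02222.

SE = 0.02222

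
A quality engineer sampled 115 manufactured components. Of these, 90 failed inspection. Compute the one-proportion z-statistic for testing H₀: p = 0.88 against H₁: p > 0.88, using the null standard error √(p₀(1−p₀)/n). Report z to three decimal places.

z = -3.214

With x = 90 successes in n = 115, p̂ = 0.78261.
SE₀ = √(0.88·0.12/115) = 0.030303.
Test statistic: z = -0.09739/0.030303 = -3.214.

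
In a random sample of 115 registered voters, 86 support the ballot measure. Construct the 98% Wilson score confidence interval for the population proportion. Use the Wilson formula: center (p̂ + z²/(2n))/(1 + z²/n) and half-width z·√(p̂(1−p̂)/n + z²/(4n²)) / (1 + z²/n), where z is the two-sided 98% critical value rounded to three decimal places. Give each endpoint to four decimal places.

Here p̂ = 86/115 = 0.74783 and z = 2.326 (z² = 5.410276).
Denominator 1 + z²/n = 1 + 5.410276/115 = 1.047046.
Adjusted center: (0.74783 + z²/(2n))/1.047046 = 0.73669.
Radicand: p̂(1−p̂)/n + z²/(4n²) = 0.001639845 + 0.000102274 = 0.001742119.
Half-width = z·√(radicand)/denom = 2.326·0.041739/1.047046 = 0.09272.
Interval: 0.73669 ± 0.09272 → (0.6440, 0.8294).

(0.6440, 0.8294)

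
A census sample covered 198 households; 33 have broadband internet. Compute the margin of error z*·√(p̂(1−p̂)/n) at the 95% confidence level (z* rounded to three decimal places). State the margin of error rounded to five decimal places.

ME = 0.05191

With x = 33 successes in n = 198, p̂ = 0.16667.
SE = √(p̂(1−p̂)/n) = √(0.138889/198) = 0.026485.
z* = 1.960 at the 95% level.
So ME = 0.05191.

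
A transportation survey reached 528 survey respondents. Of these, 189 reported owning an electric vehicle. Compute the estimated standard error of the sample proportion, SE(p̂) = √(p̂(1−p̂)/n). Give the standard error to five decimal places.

SE = 0.02086

With x = 189 successes in n = 528, p̂ = 0.35795.
p̂(1−p̂) = 0.229822.
SE = √(0.229822/528) = √0.000435269 = 0.02086.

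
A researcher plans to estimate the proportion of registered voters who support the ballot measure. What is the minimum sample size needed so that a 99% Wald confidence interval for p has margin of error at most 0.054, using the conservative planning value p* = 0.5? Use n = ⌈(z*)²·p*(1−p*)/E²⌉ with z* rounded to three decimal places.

The 99% critical value is z* = 2.576.
p*(1−p*) = 0.2500.
Required n before rounding: 6.635776 × 0.2500 / 0.054² = 568.911.
⌈568.911⌉ = 569.

n = 569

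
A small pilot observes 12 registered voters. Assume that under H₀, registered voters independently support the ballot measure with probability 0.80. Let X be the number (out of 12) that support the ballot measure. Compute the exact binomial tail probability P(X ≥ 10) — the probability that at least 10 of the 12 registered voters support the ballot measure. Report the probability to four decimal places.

P = 0.5583

X is binomial with n = 12 and p = 0.80.
P(X ≥ 10) = C(12,10)·0.80^10·0.20^2 + C(12,11)·0.80^11·0.20^1 + C(12,12)·0.80^12·0.20^0.
= 0.283468 + 0.206158 + 0.068719 = 0.5583.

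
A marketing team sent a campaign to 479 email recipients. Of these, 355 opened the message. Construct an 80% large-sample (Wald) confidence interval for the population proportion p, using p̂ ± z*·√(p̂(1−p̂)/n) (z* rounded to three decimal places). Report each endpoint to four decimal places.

(0.7155, 0.7668)

The sample proportion is 355/479 = 0.74113.
Standard error of p̂: √(0.191858/479) = √0.000400538 = 0.020013.
For 80% confidence, z* = 1.282.
Margin of error: 1.282 × 0.020013 = 0.02566.
CI: 0.74113 ± 0.02566 = (0.7155, 0.7668).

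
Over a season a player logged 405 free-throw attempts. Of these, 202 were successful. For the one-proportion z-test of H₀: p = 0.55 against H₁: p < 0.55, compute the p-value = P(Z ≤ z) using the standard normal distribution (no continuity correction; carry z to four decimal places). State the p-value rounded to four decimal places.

p-value = 0.0191

With x = 202 successes in n = 405, p̂ = 0.49877.
Under H₀, SE = √(p₀(1−p₀)/n) = √(0.55·0.45/405) = √0.000611111 = 0.024721.
Test statistic (full precision, shown to 4 dp): z = (202/405 − 0.55)/SE₀ ≈ -2.0725.
From the standard normal, P(Z ≤ z) = 0.0191.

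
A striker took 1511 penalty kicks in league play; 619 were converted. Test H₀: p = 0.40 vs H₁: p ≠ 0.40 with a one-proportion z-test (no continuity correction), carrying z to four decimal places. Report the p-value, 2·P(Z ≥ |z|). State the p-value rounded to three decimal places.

p-value = 0.443

p̂ = 619/1511 = 0.40966.
Null standard error: √(0.40·0.60/1511) = √0.000158835 = 0.012603.
z = (p̂ − p₀)/SE = (619/1511 − 0.40)/0.012603 ≈ 0.7667.
p-value = 2·P(Z ≥ |z|) with z = 0.7667 → 0.443.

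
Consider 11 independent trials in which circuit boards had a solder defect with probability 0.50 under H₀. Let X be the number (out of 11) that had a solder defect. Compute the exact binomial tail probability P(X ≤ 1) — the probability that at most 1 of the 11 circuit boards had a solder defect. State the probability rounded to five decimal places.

P = 0.00586

X is binomial with n = 11 and p = 0.50.
P(X ≤ 1) = C(11,0)·0.50^0·0.50^11 + C(11,1)·0.50^1·0.50^10.
= 0.000488 + 0.005371 = 0.00586.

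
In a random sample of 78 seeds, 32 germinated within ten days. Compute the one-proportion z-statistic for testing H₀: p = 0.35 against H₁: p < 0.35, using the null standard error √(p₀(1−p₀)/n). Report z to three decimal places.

z = 1.116

Sample proportion p̂ = 32/78 = 0.41026.
SE₀ = √(0.35·0.65/78) = 0.054006.
z = (0.41026 − 0.35)/0.054006 = 0.06026/0.054006 = 1.116.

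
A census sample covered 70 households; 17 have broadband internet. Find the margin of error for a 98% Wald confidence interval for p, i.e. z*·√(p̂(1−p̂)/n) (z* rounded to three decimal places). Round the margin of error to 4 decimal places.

Sample proportion p̂ = 17/70 = 0.24286.
Standard error of p̂: √(0.183878/70) = √0.002626822 = 0.051253.
For 98% confidence, z* = 2.326.
ME = 2.326·0.051253 = 0.1192.

ME = 0.1192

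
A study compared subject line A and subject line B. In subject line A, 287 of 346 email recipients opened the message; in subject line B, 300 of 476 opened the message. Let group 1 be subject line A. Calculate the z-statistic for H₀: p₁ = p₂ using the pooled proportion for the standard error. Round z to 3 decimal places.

z = 6.241

p̂₁ = 287/346 = 0.82948, p̂₂ = 300/476 = 0.63025.
Pooling: p̂ = 587/822 = 0.71411.
SE = √[p̂(1−p̂)(1/n₁+1/n₂)] = √[0.71411·0.28589·(1/346+1/476)] ≈ 0.031921.
z = 0.19923/0.031921 = 6.241.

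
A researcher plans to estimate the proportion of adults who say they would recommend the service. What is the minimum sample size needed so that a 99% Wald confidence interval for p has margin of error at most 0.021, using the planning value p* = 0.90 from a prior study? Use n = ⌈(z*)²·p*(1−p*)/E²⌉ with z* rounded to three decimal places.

z* = 2.576 at the 99% level.
p*(1−p*) = 0.0900.
Required n before rounding: 6.635776 × 0.0900 / 0.021² = 1354.240.
⌈1354.240⌉ = 1355.

n = 1355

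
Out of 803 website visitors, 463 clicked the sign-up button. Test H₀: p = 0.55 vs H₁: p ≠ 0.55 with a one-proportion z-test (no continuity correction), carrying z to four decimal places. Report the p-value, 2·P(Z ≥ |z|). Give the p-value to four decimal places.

Sample proportion p̂ = 463/803 = 0.57659.
SE₀ = √(0.55·0.45/803) = 0.017556.
z = (p̂ − p₀)/SE = (463/803 − 0.55)/0.017556 ≈ 1.5144.
From the standard normal, 2·P(Z ≥ |z|) = 0.1299.

p-value = 0.1299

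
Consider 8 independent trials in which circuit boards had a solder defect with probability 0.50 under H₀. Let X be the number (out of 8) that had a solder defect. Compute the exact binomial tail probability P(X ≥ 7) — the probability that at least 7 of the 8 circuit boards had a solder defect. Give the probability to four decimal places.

P = 0.0352

X ~ Binomial(n=8, p=0.50).
P(X ≥ 7) = C(8,7)·0.50^7·0.50^1 + C(8,8)·0.50^8·0.50^0.
= 0.031250 + 0.003906 = 0.0352.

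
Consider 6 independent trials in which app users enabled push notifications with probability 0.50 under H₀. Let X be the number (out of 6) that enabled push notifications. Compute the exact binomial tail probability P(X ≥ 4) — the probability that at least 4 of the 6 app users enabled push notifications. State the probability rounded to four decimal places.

X ~ Binomial(n=6, p=0.50).
P(X ≥ 4) = C(6,4)·0.50^4·0.50^2 + C(6,5)·0.50^5·0.50^1 + C(6,6)·0.50^6·0.50^0.
= 0.234375 + 0.093750 + 0.015625 = 0.3438.

P = 0.3438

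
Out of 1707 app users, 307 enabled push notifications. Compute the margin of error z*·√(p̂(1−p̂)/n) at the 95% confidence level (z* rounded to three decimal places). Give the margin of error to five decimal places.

ME = 0.01822

The sample proportion is 307/1707 = 0.17985.
SE = √(p̂(1−p̂)/n) = √(0.147502/1707) = 0.009296.
z* = 1.960 at the 95% level.
Margin of error = z*·SE = 1.960 × 0.009296 = 0.01822.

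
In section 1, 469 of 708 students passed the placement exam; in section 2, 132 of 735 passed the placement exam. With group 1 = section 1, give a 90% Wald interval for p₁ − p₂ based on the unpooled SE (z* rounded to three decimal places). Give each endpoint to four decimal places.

p̂₁ = 469/708 = 0.66243, p̂₂ = 132/735 = 0.17959; p̂₁ − p̂₂ = 0.48284.
Unpooled SE = √(p̂₁(1−p̂₁)/n₁ + p̂₂(1−p̂₂)/n₂) = √(0.000315843 + 0.000200461) = 0.022722.
The 90% critical value is z* = 1.645. Margin of error = 0.03738.
So the interval runs from 0.4455 to 0.5202.

(0.4455, 0.5202)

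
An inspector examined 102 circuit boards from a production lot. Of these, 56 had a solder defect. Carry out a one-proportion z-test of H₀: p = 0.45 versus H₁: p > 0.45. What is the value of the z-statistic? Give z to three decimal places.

z = 2.010

The sample proportion is 56/102 = 0.54902.
Under H₀, SE = √(p₀(1−p₀)/n) = √(0.45·0.55/102) = √0.002426471 = 0.049259.
z = (0.54902 − 0.45)/0.049259 = 0.09902/0.049259 = 2.010.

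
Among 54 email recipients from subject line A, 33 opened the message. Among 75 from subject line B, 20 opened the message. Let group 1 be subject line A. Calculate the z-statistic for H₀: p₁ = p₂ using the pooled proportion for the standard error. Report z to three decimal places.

Sample proportions: p̂₁ = 33/54 = 0.61111 and p̂₂ = 20/75 = 0.26667.
Pooling: p̂ = 53/129 = 0.41085.
Pooled SE = √[0.2420528·0.03185185] ≈ 0.087806.
z = 0.34444/0.087806 = 3.923.

z = 3.923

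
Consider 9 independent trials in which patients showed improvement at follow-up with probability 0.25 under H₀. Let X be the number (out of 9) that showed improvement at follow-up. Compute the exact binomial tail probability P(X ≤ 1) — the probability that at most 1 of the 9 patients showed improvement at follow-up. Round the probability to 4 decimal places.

X ~ Binomial(n=9, p=0.25).
P(X ≤ 1) = C(9,0)·0.25^0·0.75^9 + C(9,1)·0.25^1·0.75^8.
= 0.075085 + 0.225254 = 0.3003.

P = 0.3003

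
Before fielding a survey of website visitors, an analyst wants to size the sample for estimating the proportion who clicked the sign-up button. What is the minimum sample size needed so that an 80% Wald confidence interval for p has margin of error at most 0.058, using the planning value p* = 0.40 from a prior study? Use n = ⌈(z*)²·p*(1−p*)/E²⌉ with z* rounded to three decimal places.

n = 118

The 80% critical value is z* = 1.282.
p*(1−p*) = 0.2400.
(z*)²·p*(1−p*)/E² = 1.643524·0.2400/0.003364 = 117.255.
Rounding up, n = 118.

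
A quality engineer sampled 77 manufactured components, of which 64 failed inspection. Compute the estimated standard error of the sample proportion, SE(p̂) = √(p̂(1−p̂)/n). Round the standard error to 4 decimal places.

p̂ = 64/77 = 0.83117.
p̂(1−p̂) = 0.140326.
SE = √(0.140326/77) = 0.0427.

SE = 0.0427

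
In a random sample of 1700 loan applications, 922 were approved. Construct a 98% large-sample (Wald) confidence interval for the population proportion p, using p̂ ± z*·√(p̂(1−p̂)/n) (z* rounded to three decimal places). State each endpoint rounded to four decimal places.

p̂ = 922/1700 = 0.54235.
SE = √(p̂(1−p̂)/n) = √(0.248206/1700) = 0.012083.
For 98% confidence, z* = 2.326.
Margin of error: 2.326 × 0.012083 = 0.02811.
CI: 0.54235 ± 0.02811 = (0.5142, 0.5705).

(0.5142, 0.5705)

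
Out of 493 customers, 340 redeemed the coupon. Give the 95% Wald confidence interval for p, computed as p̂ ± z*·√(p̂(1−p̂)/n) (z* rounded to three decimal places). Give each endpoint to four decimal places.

(0.6488, 0.7305)

With x = 340 successes in n = 493, p̂ = 0.68966.
SE(p̂) = √(0.68966·0.31034/493) = 0.020836.
The 95% critical value is z* = 1.960.
Margin of error: 1.960 × 0.020836 = 0.04084.
So the interval runs from 0.6488 to 0.7305.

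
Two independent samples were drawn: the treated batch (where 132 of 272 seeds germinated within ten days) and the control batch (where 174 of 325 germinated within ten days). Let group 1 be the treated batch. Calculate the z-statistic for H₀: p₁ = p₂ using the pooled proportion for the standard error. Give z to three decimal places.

z = -1.219

Sample proportions: p̂₁ = 132/272 = 0.48529 and p̂₂ = 174/325 = 0.53538.
Pooled p̂ = (132+174)/(272+325) = 306/597 = 0.51256.
Pooled SE = √[0.2498422·0.00675339] ≈ 0.041077.
z = (p̂₁ − p̂₂)/SE = (0.48529 − 0.53538)/0.041077 = -0.05009/0.041077 = -1.219.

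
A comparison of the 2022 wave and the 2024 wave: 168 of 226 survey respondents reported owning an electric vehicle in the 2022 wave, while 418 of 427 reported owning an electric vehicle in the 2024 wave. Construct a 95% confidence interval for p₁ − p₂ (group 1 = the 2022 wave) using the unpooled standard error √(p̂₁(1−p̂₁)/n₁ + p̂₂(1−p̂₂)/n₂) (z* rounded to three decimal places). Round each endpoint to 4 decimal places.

p̂₁ = 168/226 = 0.74336, p̂₂ = 418/427 = 0.97892; p̂₁ − p̂₂ = -0.23556.
SE = √(0.000844135 + 0.000048321) = √0.000892456 = 0.029874.
The 95% critical value is z* = 1.960. Margin of error = 0.05855.
CI: -0.23556 ± 0.05855 = (-0.2941, -0.1770).

(-0.2941, -0.1770)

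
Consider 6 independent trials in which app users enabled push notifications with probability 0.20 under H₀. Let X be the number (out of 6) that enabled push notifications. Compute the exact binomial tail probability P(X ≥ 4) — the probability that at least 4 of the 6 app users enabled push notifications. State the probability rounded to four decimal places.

P = 0.0170

X is binomial with n = 6 and p = 0.20.
P(X ≥ 4) = C(6,4)·0.20^4·0.80^2 + C(6,5)·0.20^5·0.80^1 + C(6,6)·0.20^6·0.80^0.
= 0.015360 + 0.001536 + 0.000064 = 0.0170.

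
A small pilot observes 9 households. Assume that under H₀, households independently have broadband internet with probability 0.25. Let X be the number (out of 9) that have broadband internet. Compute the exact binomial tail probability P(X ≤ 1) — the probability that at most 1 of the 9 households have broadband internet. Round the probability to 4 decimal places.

X is binomial with n = 9 and p = 0.25.
P(X ≤ 1) = C(9,0)·0.25^0·0.75^9 + C(9,1)·0.25^1·0.75^8.
= 0.075085 + 0.225254 = 0.3003.

P = 0.3003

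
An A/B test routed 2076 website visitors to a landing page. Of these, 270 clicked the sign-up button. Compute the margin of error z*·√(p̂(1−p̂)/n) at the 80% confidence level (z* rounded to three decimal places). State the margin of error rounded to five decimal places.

Sample proportion p̂ = 270/2076 = 0.13006.
SE = √(p̂(1−p̂)/n) = √(0.113143/2076) = 0.007382.
For 80% confidence, z* = 1.282.
Margin of error = z*·SE = 1.282 × 0.007382 = 0.00946.

ME = 0.00946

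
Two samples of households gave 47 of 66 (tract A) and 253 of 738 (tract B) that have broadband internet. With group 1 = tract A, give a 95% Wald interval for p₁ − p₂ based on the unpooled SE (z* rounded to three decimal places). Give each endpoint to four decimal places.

(0.2548, 0.4838)

p̂₁ = 0.71212, p̂₂ = 0.34282, so the observed difference is 0.36930.
Unpooled SE = √(p̂₁(1−p̂₁)/n₁ + p̂₂(1−p̂₂)/n₂) = √(0.003106130 + 0.000305276) = 0.058407.
For 95% confidence, z* = 1.960. Margin = 1.960·0.058407 = 0.11448.
So the interval runs from 0.2548 to 0.4838.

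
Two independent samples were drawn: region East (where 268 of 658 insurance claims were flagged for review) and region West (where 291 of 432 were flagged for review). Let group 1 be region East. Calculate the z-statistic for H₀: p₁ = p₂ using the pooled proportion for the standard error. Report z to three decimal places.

z = -8.604

Sample proportions: p̂₁ = 268/658 = 0.40729 and p̂₂ = 291/432 = 0.67361.
Pooled p̂ = (268+291)/(658+432) = 559/1090 = 0.51284.
SE = √[p̂(1−p̂)(1/n₁+1/n₂)] = √[0.51284·0.48716·(1/658+1/432)] ≈ 0.030952.
z = -0.26632/0.030952 = -8.604.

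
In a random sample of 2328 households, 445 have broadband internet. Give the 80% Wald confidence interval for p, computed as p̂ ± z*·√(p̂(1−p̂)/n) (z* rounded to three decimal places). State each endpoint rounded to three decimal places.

(0.181, 0.202)

The sample proportion is 445/2328 = 0.19115.
SE(p̂) = √(0.19115·0.80885/2328) = 0.008149.
z* = 1.282 at the 80% level.
Margin = 1.282·0.008149 = 0.01045.
So the interval runs from 0.181 to 0.202.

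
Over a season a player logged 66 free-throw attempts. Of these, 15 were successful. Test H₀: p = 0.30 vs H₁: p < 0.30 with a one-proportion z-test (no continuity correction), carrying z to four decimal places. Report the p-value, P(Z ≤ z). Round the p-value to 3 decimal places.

p-value = 0.099

With x = 15 successes in n = 66, p̂ = 0.22727.
Null standard error: √(0.30·0.70/66) = √0.003181818 = 0.056408.
Test statistic (full precision, shown to 4 dp): z = (15/66 − 0.30)/SE₀ ≈ -1.2893.
p-value = P(Z ≤ z) with z = -1.2893 → 0.099.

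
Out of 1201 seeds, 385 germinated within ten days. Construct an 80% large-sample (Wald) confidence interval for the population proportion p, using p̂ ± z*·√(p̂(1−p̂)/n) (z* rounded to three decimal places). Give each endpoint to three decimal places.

The sample proportion is 385/1201 = 0.32057.
Standard error of p̂: √(0.217804/1201) = √0.000181352 = 0.013467.
For 80% confidence, z* = 1.282.
Margin = 1.282·0.013467 = 0.01726.
Interval: 0.32057 ± 0.01726 → (0.303, 0.338).

(0.303, 0.338)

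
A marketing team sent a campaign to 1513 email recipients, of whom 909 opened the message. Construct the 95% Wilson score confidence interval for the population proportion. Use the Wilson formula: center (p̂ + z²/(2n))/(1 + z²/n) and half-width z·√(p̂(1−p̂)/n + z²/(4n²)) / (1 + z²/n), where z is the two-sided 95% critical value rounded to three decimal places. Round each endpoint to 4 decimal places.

Here p̂ = 909/1513 = 0.60079 and z = 1.960 (z² = 3.841600).
1 + z²/n = 1.002539.
Center = (0.60079 + 0.001270)/1.002539 = 0.60054.
Radicand: p̂(1−p̂)/n + z²/(4n²) = 0.000158520 + 0.000000420 = 0.000158940.
Half-width = z·√(radicand)/denom = 1.960·0.012607/1.002539 = 0.02465.
So the interval runs from 0.5759 to 0.6252.

(0.5759, 0.6252)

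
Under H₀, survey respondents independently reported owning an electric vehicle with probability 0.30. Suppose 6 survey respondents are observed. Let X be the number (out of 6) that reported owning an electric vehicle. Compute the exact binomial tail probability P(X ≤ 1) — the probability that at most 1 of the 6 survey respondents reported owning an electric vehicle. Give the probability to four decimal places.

X ~ Binomial(n=6, p=0.30).
P(X ≤ 1) = C(6,0)·0.30^0·0.70^6 + C(6,1)·0.30^1·0.70^5.
= 0.117649 + 0.302526 = 0.4202.

P = 0.4202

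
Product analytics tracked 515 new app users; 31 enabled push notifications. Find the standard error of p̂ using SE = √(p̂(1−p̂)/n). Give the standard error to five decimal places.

Sample proportion p̂ = 31/515 = 0.06019.
p̂(1−p̂) = 0.06019·0.93981 = 0.056567.
SE = √(0.056567/515) = √0.000109839 = 0.01048.

SE = 0.01048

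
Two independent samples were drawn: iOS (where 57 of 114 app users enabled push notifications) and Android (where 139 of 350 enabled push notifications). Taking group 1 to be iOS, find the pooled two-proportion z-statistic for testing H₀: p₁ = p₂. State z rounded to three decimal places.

z = 1.931

Sample proportions: p̂₁ = 57/114 = 0.50000 and p̂₂ = 139/350 = 0.39714.
Pooled p̂ = (57+139)/(114+350) = 196/464 = 0.42241.
SE = √[p̂(1−p̂)(1/n₁+1/n₂)] = √[0.42241·0.57759·(1/114+1/350)] ≈ 0.053266.
z = (p̂₁ − p̂₂)/SE = (0.50000 − 0.39714)/0.053266 = 0.10286/0.053266 = 1.931.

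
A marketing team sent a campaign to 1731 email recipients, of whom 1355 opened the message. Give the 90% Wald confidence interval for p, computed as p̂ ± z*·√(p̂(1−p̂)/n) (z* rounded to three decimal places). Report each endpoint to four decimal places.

The sample proportion is 1355/1731 = 0.78278.
SE = √(p̂(1−p̂)/n) = √(0.170033/1731) = 0.009911.
The 90% critical value is z* = 1.645.
Margin of error: 1.645 × 0.009911 = 0.01630.
CI: 0.78278 ± 0.01630 = (0.7665, 0.7991).

(0.7665, 0.7991)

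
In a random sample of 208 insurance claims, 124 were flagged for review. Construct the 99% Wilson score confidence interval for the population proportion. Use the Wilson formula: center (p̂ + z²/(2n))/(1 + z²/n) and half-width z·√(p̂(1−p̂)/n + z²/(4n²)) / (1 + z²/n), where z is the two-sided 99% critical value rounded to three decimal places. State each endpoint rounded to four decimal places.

(0.5069, 0.6795)

p̂ = 124/208 = 0.59615; z = 2.576, so z² = 6.635776.
1 + z²/n = 1.031903.
Adjusted center: (0.59615 + z²/(2n))/1.031903 = 0.59318.
Radicand: p̂(1−p̂)/n + z²/(4n²) = 0.001157473 + 0.000038345 = 0.001195818.
Half-width = z·√(radicand)/denom = 2.576·0.034581/1.031903 = 0.08633.
CI: 0.59318 ± 0.08633 = (0.5069, 0.6795).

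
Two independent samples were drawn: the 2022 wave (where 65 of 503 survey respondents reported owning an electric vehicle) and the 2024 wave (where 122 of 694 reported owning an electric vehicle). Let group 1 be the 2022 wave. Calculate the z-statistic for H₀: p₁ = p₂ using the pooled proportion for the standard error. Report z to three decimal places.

Sample proportions: p̂₁ = 65/503 = 0.12922 and p̂₂ = 122/694 = 0.17579.
Pooling: p̂ = 187/1197 = 0.15622.
SE = √[p̂(1−p̂)(1/n₁+1/n₂)] = √[0.15622·0.84378·(1/503+1/694)] ≈ 0.021260.
z = -0.04657/0.021260 = -2.190.

z = -2.190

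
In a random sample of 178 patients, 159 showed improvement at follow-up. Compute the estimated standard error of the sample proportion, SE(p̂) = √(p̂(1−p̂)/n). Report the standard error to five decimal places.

SE = 0.02314

p̂ = 159/178 = 0.89326.
p̂(1−p̂) = 0.095347.
SE = √(0.095347/178) = 0.02314.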